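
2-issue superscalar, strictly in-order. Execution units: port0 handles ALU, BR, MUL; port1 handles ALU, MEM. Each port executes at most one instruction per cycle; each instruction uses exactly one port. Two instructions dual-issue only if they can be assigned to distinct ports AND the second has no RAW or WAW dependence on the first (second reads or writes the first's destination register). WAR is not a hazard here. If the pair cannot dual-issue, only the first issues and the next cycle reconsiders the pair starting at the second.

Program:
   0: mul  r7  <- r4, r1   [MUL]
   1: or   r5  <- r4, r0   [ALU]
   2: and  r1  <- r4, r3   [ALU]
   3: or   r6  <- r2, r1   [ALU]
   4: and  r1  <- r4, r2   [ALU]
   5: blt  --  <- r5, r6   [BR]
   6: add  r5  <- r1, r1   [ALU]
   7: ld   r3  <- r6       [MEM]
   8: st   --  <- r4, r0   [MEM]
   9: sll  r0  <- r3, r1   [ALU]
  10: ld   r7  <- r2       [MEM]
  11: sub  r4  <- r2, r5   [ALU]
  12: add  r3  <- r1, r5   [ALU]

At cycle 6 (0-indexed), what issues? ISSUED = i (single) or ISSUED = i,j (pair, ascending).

0. mul/or @i0/i1  | dual
1. and @i2  | RAW r1
2. or/and @i3/i4  | dual
3. blt/add @i5/i6  | dual
4. ld @i7  | no-port MEM/MEM
5. st/sll @i8/i9  | dual
6. ld/sub @i10/i11  | dual
7. add @i12  | tail

ISSUED = 10,11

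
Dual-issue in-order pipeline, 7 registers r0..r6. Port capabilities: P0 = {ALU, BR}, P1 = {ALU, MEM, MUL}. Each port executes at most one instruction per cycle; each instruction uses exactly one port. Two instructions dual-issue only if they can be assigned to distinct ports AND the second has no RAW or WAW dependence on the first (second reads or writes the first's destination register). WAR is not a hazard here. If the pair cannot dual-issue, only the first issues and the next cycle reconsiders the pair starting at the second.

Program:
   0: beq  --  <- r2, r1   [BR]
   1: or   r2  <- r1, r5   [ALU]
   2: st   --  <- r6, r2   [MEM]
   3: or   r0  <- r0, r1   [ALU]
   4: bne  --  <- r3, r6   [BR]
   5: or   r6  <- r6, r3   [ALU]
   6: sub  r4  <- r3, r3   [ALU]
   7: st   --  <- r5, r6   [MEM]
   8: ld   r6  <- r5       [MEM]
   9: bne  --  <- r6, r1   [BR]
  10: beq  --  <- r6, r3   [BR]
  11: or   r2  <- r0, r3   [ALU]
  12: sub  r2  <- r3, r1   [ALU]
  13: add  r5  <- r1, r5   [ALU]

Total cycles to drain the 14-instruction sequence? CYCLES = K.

#0 head=0: beq.BR+or.ALU i0,i1 2-wide
#1 head=2: st.MEM+or.ALU i2,i3 2-wide
#2 head=4: bne.BR+or.ALU i4,i5 2-wide
#3 head=6: sub.ALU+st.MEM i6,i7 2-wide
#4 head=8: ld.MEM i8 RAW r6
#5 head=9: bne.BR i9 no-port BR/BR
#6 head=10: beq.BR+or.ALU i10,i11 2-wide
#7 head=12: sub.ALU+add.ALU i12,i13 2-wide

CYCLES = 8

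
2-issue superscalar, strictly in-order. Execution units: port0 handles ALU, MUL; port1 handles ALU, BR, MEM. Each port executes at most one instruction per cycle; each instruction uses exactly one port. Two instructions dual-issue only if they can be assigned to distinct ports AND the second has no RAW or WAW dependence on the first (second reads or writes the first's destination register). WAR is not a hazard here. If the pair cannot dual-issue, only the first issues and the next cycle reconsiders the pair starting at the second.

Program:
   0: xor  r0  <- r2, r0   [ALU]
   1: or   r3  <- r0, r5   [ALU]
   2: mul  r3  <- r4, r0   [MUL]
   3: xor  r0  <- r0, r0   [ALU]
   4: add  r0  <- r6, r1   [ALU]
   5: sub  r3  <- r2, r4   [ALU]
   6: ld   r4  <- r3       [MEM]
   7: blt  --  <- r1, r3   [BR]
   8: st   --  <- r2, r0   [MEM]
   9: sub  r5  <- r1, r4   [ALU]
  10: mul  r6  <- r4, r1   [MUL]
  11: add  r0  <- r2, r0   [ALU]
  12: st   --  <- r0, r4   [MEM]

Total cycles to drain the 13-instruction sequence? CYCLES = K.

CYCLES = 9

t=0 i0:xor ; RAW r0
t=1 i1:or ; WAW r3
t=2 i2+i3:mul;xor ; 2-wide
t=3 i4+i5:add;sub ; 2-wide
t=4 i6:ld ; no-port MEM/BR
t=5 i7:blt ; no-port BR/MEM
t=6 i8+i9:st;sub ; 2-wide
t=7 i10+i11:mul;add ; 2-wide
t=8 i12:st ; tail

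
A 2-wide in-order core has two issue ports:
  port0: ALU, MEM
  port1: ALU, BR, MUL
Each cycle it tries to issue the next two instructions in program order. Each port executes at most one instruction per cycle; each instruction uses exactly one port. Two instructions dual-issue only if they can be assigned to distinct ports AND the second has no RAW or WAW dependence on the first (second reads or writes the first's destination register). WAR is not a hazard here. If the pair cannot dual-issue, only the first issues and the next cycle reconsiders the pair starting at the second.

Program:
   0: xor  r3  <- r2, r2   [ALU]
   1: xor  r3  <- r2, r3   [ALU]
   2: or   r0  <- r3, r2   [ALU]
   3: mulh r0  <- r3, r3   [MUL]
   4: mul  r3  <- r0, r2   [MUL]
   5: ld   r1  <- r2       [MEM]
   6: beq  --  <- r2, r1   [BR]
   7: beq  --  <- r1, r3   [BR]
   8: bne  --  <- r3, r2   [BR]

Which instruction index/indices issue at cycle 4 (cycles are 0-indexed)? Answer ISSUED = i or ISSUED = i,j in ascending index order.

ISSUED = 4,5

[0] i0  xor  -- RAW+WAW r3
[1] i1  xor  -- RAW r3
[2] i2  or  -- WAW r0
[3] i3  mulh  -- no-port MUL/MUL
[4] i4&i5  mul/ld  -- dual
[5] i6  beq  -- no-port BR/BR
[6] i7  beq  -- no-port BR/BR
[7] i8  bne  -- tail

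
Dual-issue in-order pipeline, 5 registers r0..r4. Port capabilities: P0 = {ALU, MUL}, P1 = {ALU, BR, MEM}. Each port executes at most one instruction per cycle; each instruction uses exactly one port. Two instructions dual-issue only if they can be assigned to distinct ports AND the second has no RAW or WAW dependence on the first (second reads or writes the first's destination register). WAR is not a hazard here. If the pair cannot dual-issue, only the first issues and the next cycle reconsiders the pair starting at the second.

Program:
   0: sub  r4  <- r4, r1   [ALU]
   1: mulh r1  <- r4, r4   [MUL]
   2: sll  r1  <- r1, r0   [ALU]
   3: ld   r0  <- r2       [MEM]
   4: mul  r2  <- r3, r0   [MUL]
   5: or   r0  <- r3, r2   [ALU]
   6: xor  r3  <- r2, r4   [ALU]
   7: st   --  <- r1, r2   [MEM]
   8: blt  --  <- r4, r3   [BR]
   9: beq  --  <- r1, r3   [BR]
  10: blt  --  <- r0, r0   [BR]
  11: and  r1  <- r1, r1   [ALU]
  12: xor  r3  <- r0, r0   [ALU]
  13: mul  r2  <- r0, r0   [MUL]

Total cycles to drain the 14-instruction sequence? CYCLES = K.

CYCLES = 10

[0] i0  sub.ALU  -- RAW r4
[1] i1  mulh.MUL  -- RAW+WAW r1
[2] i2+i3  sll.ALU;ld.MEM  -- 2-wide
[3] i4  mul.MUL  -- RAW r2
[4] i5+i6  or.ALU;xor.ALU  -- 2-wide
[5] i7  st.MEM  -- no-port MEM/BR
[6] i8  blt.BR  -- no-port BR/BR
[7] i9  beq.BR  -- no-port BR/BR
[8] i10+i11  blt.BR;and.ALU  -- 2-wide
[9] i12+i13  xor.ALU;mul.MUL  -- 2-wide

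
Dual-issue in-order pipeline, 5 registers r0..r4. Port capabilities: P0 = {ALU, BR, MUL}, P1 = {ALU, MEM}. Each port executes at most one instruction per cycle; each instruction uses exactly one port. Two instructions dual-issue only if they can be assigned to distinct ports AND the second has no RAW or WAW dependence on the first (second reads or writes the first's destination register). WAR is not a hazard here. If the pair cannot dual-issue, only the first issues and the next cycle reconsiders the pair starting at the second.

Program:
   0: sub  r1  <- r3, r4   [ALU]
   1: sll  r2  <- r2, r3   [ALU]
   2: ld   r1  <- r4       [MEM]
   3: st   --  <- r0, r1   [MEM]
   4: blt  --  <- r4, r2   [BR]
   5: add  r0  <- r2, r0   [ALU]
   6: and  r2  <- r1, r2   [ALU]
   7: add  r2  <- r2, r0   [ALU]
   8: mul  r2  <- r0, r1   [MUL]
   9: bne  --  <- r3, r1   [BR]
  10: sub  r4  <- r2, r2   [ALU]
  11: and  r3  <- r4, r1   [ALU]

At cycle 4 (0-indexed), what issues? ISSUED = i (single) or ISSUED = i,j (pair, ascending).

ISSUED = 7

  cy0 -> i0,i1 (sub/sll) dual
  cy1 -> i2 (ld) no-port MEM/MEM
  cy2 -> i3,i4 (st/blt) dual
  cy3 -> i5,i6 (add/and) dual
  cy4 -> i7 (add) WAW r2
  cy5 -> i8 (mul) no-port MUL/BR
  cy6 -> i9,i10 (bne/sub) dual
  cy7 -> i11 (and) tail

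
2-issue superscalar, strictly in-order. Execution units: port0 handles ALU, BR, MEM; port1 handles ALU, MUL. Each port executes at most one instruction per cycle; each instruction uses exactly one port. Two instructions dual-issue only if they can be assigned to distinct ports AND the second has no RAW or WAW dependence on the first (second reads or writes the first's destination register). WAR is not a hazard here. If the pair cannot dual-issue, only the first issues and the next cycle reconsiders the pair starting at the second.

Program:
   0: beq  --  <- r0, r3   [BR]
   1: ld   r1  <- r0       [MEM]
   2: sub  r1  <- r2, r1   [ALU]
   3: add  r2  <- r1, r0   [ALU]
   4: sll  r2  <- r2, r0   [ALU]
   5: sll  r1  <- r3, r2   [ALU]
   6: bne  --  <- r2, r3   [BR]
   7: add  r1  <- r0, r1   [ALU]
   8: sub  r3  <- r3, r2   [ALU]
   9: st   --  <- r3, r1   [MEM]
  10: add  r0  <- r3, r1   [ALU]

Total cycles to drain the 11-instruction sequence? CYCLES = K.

#0 head=0: beq.BR i0 no-port BR/MEM
#1 head=1: ld.MEM i1 RAW+WAW r1
#2 head=2: sub.ALU i2 RAW r1
#3 head=3: add.ALU i3 RAW+WAW r2
#4 head=4: sll.ALU i4 RAW r2
#5 head=5: sll.ALU;bne.BR i5/i6 dual
#6 head=7: add.ALU;sub.ALU i7/i8 dual
#7 head=9: st.MEM;add.ALU i9/i10 dual

CYCLES = 8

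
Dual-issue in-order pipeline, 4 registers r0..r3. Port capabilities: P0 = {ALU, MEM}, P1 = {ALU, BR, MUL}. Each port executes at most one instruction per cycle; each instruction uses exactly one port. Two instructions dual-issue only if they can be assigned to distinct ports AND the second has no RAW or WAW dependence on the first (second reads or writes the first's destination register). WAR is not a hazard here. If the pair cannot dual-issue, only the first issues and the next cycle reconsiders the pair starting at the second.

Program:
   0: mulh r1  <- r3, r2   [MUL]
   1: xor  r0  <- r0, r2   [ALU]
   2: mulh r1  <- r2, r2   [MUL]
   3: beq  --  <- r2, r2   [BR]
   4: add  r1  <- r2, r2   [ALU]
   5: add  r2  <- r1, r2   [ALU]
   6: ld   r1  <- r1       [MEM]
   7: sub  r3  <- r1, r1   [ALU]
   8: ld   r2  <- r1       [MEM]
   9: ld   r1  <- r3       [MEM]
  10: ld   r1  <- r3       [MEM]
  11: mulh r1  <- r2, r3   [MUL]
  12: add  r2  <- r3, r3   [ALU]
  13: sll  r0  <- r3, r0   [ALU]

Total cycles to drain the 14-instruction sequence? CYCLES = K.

[0] i0/i1  mulh+xor  -- 2-wide
[1] i2  mulh  -- no-port MUL/BR
[2] i3/i4  beq+add  -- 2-wide
[3] i5/i6  add+ld  -- 2-wide
[4] i7/i8  sub+ld  -- 2-wide
[5] i9  ld  -- no-port MEM/MEM
[6] i10  ld  -- WAW r1
[7] i11/i12  mulh+add  -- 2-wide
[8] i13  sll  -- tail

CYCLES = 9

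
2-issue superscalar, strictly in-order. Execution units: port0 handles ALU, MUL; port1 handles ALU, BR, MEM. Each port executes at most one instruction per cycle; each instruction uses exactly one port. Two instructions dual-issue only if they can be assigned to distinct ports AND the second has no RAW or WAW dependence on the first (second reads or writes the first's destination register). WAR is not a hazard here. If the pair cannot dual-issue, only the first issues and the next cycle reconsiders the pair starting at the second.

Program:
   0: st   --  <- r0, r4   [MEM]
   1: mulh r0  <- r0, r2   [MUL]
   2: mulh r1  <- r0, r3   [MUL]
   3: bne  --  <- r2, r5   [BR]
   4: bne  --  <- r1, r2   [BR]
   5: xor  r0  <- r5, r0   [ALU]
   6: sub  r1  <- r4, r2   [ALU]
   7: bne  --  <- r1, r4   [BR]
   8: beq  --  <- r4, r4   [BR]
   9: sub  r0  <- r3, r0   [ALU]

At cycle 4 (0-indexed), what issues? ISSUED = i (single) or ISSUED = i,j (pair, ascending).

ISSUED = 7

  cy0 -> i0+i1 (st.MEM;mulh.MUL) 2-wide
  cy1 -> i2+i3 (mulh.MUL;bne.BR) 2-wide
  cy2 -> i4+i5 (bne.BR;xor.ALU) 2-wide
  cy3 -> i6 (sub.ALU) RAW r1
  cy4 -> i7 (bne.BR) no-port BR/BR
  cy5 -> i8+i9 (beq.BR;sub.ALU) 2-wide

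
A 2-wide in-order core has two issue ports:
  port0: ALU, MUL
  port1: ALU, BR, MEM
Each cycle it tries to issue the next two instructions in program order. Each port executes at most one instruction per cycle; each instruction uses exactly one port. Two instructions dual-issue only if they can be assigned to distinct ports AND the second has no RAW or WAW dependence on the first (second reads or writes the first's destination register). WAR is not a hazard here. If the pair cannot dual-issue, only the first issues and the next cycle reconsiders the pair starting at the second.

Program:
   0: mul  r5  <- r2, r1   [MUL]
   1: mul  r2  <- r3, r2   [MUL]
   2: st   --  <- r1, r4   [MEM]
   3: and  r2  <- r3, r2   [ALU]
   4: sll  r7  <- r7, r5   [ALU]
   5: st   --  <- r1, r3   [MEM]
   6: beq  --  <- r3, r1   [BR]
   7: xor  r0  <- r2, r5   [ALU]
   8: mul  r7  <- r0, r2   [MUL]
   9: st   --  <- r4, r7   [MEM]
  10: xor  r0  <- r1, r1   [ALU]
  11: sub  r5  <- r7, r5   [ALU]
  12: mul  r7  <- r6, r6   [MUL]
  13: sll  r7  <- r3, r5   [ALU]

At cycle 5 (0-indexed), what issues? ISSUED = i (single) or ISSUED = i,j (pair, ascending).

ISSUED = 8

c0: i0 mul.MUL  no-port MUL/MUL
c1: i1,i2 mul.MUL st.MEM  pair
c2: i3,i4 and.ALU sll.ALU  pair
c3: i5 st.MEM  no-port MEM/BR
c4: i6,i7 beq.BR xor.ALU  pair
c5: i8 mul.MUL  RAW r7
c6: i9,i10 st.MEM xor.ALU  pair
c7: i11,i12 sub.ALU mul.MUL  pair
c8: i13 sll.ALU  tail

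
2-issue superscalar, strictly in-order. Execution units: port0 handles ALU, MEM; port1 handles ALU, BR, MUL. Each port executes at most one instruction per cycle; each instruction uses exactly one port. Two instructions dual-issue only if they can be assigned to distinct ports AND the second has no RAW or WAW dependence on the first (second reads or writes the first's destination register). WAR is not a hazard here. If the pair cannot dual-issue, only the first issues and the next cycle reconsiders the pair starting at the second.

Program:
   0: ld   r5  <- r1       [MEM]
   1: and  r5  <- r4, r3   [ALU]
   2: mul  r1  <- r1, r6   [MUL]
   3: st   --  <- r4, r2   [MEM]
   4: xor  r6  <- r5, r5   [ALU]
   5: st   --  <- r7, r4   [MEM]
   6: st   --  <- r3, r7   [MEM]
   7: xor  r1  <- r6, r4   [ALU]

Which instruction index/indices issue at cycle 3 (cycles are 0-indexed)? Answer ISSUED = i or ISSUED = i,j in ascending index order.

ISSUED = 5

  cy0 -> i0 (ld.MEM) WAW r5
  cy1 -> i1+i2 (and.ALU+mul.MUL) dual
  cy2 -> i3+i4 (st.MEM+xor.ALU) dual
  cy3 -> i5 (st.MEM) no-port MEM/MEM
  cy4 -> i6+i7 (st.MEM+xor.ALU) dual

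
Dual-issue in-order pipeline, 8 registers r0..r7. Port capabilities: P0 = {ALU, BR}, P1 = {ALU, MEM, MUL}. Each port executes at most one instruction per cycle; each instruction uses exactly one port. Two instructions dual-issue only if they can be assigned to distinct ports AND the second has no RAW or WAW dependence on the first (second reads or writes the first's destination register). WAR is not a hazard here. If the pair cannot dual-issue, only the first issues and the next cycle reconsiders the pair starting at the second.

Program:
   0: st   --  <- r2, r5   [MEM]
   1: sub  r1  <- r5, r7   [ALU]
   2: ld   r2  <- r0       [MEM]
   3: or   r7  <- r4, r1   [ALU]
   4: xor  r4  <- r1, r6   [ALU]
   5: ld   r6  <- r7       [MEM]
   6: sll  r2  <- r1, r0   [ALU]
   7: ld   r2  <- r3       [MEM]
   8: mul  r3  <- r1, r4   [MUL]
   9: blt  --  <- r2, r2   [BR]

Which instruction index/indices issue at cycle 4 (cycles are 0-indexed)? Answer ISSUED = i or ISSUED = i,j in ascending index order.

  cy0 -> i0,i1 (st sub) dual
  cy1 -> i2,i3 (ld or) dual
  cy2 -> i4,i5 (xor ld) dual
  cy3 -> i6 (sll) WAW r2
  cy4 -> i7 (ld) no-port MEM/MUL
  cy5 -> i8,i9 (mul blt) dual

ISSUED = 7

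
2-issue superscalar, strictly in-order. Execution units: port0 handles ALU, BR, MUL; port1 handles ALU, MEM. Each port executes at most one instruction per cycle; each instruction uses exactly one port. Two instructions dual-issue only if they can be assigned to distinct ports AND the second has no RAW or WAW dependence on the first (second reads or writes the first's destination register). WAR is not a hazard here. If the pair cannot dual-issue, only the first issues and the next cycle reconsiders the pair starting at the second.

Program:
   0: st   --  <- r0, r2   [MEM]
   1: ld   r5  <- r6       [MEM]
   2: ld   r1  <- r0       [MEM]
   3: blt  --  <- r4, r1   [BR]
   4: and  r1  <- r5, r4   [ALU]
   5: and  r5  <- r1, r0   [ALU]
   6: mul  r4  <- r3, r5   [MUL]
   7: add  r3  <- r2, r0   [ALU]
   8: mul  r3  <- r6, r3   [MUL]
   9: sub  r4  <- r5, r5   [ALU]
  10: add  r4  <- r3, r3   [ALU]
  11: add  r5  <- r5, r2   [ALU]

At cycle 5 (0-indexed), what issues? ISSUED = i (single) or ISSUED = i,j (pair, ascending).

ISSUED = 6,7

0. st @i0  | no-port MEM/MEM
1. ld @i1  | no-port MEM/MEM
2. ld @i2  | RAW r1
3. blt;and @i3/i4  | dual
4. and @i5  | RAW r5
5. mul;add @i6/i7  | dual
6. mul;sub @i8/i9  | dual
7. add;add @i10/i11  | dual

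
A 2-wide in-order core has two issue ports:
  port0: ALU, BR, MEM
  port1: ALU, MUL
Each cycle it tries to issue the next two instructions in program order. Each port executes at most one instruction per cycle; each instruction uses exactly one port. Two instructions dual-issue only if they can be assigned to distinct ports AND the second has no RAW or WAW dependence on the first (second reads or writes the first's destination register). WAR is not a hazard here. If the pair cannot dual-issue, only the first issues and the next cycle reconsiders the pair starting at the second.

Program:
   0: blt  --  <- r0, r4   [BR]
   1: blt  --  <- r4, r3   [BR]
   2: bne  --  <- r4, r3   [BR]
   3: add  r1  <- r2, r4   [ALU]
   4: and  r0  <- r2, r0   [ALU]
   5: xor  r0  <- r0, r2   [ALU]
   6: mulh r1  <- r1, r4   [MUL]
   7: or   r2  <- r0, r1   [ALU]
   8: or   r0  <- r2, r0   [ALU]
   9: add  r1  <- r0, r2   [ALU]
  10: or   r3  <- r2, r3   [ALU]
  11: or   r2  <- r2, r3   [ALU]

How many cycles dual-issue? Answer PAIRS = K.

PAIRS = 3

  cy0 -> i0 (blt) no-port BR/BR
  cy1 -> i1 (blt) no-port BR/BR
  cy2 -> i2/i3 (bne/add) pair
  cy3 -> i4 (and) RAW+WAW r0
  cy4 -> i5/i6 (xor/mulh) pair
  cy5 -> i7 (or) RAW r2
  cy6 -> i8 (or) RAW r0
  cy7 -> i9/i10 (add/or) pair
  cy8 -> i11 (or) tail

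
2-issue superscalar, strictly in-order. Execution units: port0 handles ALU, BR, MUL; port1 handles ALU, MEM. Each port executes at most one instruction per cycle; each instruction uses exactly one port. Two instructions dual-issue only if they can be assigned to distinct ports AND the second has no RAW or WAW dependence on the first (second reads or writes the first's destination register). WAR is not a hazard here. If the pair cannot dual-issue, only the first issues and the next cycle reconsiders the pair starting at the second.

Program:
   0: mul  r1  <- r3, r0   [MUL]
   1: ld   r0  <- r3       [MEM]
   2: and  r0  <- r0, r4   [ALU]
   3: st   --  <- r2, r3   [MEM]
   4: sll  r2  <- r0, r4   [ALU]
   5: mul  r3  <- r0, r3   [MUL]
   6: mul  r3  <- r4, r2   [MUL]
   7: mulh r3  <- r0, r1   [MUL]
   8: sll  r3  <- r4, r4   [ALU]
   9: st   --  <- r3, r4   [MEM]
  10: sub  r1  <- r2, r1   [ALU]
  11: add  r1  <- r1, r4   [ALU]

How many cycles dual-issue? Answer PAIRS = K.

t=0 i0&i1:mul+ld ; pair
t=1 i2&i3:and+st ; pair
t=2 i4&i5:sll+mul ; pair
t=3 i6:mul ; no-port MUL/MUL
t=4 i7:mulh ; WAW r3
t=5 i8:sll ; RAW r3
t=6 i9&i10:st+sub ; pair
t=7 i11:add ; tail

PAIRS = 4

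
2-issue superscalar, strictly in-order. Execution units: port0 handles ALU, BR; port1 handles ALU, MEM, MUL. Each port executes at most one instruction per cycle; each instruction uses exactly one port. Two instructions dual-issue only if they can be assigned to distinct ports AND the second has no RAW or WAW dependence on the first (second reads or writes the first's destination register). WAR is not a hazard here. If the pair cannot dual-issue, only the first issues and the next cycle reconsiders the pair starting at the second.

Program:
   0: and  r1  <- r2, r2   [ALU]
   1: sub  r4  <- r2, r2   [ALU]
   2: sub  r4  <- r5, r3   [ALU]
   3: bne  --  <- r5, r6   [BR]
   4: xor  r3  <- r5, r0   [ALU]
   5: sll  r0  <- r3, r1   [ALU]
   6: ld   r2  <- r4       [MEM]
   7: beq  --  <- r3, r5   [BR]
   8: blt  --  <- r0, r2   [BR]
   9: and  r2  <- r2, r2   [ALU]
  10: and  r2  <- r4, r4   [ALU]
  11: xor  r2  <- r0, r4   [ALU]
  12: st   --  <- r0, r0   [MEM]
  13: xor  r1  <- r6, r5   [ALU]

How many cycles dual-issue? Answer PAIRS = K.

PAIRS = 5

c0: i0,i1 and.ALU sub.ALU  pair
c1: i2,i3 sub.ALU bne.BR  pair
c2: i4 xor.ALU  RAW r3
c3: i5,i6 sll.ALU ld.MEM  pair
c4: i7 beq.BR  no-port BR/BR
c5: i8,i9 blt.BR and.ALU  pair
c6: i10 and.ALU  WAW r2
c7: i11,i12 xor.ALU st.MEM  pair
c8: i13 xor.ALU  tail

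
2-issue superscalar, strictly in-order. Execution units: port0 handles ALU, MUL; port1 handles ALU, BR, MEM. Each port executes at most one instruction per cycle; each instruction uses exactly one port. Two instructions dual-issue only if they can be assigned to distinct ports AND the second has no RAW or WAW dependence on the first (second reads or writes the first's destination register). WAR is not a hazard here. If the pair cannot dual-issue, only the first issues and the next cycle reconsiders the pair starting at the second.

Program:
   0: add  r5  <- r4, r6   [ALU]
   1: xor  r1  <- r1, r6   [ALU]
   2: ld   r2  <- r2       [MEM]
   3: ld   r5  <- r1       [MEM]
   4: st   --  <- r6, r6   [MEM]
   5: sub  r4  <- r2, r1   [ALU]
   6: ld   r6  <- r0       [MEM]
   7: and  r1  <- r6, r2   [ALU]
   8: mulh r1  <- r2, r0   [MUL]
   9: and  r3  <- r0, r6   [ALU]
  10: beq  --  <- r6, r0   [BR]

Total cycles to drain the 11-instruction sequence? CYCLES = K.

CYCLES = 8

[0] i0,i1  add.ALU;xor.ALU  -- 2-wide
[1] i2  ld.MEM  -- no-port MEM/MEM
[2] i3  ld.MEM  -- no-port MEM/MEM
[3] i4,i5  st.MEM;sub.ALU  -- 2-wide
[4] i6  ld.MEM  -- RAW r6
[5] i7  and.ALU  -- WAW r1
[6] i8,i9  mulh.MUL;and.ALU  -- 2-wide
[7] i10  beq.BR  -- tail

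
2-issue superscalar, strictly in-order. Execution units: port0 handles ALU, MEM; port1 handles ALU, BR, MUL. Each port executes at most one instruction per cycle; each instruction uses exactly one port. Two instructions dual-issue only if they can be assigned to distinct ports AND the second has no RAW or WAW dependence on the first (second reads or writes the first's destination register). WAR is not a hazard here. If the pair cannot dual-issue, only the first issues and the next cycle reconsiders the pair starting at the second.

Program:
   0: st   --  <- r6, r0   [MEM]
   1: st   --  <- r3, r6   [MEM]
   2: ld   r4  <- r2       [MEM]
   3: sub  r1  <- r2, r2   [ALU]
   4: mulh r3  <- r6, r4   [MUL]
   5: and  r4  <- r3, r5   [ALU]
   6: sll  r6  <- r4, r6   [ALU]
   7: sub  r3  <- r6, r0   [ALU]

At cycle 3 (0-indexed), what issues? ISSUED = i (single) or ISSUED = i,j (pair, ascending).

c0: i0 st  no-port MEM/MEM
c1: i1 st  no-port MEM/MEM
c2: i2,i3 ld;sub  2-wide
c3: i4 mulh  RAW r3
c4: i5 and  RAW r4
c5: i6 sll  RAW r6
c6: i7 sub  tail

ISSUED = 4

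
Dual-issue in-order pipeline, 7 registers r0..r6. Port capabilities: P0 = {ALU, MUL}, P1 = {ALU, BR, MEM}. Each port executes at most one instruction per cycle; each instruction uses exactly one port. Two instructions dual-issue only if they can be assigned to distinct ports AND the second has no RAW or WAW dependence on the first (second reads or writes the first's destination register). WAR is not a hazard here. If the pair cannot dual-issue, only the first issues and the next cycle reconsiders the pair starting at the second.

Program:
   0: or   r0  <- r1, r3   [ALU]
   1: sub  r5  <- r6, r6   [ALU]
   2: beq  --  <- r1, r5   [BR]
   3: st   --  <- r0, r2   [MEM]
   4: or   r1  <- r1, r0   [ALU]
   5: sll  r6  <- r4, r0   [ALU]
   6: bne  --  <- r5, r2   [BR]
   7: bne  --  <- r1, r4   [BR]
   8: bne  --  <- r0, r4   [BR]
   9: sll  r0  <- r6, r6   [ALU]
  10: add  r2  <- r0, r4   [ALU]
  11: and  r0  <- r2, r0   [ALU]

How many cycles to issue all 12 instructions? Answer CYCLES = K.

c0: i0/i1 or;sub  dual
c1: i2 beq  no-port BR/MEM
c2: i3/i4 st;or  dual
c3: i5/i6 sll;bne  dual
c4: i7 bne  no-port BR/BR
c5: i8/i9 bne;sll  dual
c6: i10 add  RAW r2
c7: i11 and  tail

CYCLES = 8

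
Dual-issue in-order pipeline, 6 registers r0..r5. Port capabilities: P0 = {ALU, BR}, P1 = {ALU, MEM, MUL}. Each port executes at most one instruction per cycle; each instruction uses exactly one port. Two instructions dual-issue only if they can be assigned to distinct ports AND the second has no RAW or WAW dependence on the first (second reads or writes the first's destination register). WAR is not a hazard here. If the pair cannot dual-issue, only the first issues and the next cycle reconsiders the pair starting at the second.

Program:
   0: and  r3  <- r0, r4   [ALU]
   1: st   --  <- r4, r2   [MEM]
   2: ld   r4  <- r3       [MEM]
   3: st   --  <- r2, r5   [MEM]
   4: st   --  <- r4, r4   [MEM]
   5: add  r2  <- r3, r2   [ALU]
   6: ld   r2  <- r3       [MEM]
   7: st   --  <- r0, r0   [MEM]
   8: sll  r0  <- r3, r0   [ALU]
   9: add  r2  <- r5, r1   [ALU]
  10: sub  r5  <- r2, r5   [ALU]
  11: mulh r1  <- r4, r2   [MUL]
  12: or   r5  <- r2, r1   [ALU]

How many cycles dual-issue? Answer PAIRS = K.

PAIRS = 4

#0 head=0: and.ALU st.MEM i0+i1 dual
#1 head=2: ld.MEM i2 no-port MEM/MEM
#2 head=3: st.MEM i3 no-port MEM/MEM
#3 head=4: st.MEM add.ALU i4+i5 dual
#4 head=6: ld.MEM i6 no-port MEM/MEM
#5 head=7: st.MEM sll.ALU i7+i8 dual
#6 head=9: add.ALU i9 RAW r2
#7 head=10: sub.ALU mulh.MUL i10+i11 dual
#8 head=12: or.ALU i12 tail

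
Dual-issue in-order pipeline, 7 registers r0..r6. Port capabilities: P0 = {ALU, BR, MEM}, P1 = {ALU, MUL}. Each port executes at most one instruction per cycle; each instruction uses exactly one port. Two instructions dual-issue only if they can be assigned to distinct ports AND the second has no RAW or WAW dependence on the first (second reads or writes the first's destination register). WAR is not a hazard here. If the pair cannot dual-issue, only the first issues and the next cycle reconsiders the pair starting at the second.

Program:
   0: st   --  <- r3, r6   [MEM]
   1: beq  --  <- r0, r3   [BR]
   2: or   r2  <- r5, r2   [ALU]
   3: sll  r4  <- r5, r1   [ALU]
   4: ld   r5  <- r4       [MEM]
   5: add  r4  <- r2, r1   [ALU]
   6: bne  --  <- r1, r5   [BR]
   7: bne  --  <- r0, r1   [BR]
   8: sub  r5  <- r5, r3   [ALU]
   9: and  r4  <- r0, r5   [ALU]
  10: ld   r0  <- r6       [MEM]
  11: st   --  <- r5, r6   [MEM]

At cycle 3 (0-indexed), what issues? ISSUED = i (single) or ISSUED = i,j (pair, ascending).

ISSUED = 4,5

0. st @i0  | no-port MEM/BR
1. beq or @i1/i2  | pair
2. sll @i3  | RAW r4
3. ld add @i4/i5  | pair
4. bne @i6  | no-port BR/BR
5. bne sub @i7/i8  | pair
6. and ld @i9/i10  | pair
7. st @i11  | tail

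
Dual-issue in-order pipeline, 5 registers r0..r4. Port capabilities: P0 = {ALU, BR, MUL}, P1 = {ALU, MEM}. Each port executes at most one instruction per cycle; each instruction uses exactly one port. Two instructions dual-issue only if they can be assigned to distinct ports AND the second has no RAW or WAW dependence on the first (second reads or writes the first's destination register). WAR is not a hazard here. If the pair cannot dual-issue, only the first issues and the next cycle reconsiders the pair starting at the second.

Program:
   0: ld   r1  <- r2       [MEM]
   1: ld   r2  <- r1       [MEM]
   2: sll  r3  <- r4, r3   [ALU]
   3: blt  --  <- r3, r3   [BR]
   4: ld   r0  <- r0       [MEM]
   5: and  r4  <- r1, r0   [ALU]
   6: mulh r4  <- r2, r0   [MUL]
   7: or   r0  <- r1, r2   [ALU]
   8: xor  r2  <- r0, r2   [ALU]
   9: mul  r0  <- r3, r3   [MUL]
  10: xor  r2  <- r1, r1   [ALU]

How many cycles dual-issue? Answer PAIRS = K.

  cy0 -> i0 (ld) no-port MEM/MEM
  cy1 -> i1&i2 (ld sll) dual
  cy2 -> i3&i4 (blt ld) dual
  cy3 -> i5 (and) WAW r4
  cy4 -> i6&i7 (mulh or) dual
  cy5 -> i8&i9 (xor mul) dual
  cy6 -> i10 (xor) tail

PAIRS = 4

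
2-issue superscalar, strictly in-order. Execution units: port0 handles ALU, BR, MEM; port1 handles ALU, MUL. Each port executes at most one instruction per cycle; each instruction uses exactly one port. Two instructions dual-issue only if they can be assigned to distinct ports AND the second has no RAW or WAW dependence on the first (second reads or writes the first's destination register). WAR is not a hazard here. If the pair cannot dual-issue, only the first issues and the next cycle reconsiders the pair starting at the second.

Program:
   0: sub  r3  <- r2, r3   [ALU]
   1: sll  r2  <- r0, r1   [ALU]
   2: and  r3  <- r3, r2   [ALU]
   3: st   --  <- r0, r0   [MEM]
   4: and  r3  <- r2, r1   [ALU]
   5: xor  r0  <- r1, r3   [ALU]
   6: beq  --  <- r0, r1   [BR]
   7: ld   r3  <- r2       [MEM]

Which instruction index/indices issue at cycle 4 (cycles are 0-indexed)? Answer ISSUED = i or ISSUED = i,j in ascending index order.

[0] i0&i1  sub/sll  -- dual
[1] i2&i3  and/st  -- dual
[2] i4  and  -- RAW r3
[3] i5  xor  -- RAW r0
[4] i6  beq  -- no-port BR/MEM
[5] i7  ld  -- tail

ISSUED = 6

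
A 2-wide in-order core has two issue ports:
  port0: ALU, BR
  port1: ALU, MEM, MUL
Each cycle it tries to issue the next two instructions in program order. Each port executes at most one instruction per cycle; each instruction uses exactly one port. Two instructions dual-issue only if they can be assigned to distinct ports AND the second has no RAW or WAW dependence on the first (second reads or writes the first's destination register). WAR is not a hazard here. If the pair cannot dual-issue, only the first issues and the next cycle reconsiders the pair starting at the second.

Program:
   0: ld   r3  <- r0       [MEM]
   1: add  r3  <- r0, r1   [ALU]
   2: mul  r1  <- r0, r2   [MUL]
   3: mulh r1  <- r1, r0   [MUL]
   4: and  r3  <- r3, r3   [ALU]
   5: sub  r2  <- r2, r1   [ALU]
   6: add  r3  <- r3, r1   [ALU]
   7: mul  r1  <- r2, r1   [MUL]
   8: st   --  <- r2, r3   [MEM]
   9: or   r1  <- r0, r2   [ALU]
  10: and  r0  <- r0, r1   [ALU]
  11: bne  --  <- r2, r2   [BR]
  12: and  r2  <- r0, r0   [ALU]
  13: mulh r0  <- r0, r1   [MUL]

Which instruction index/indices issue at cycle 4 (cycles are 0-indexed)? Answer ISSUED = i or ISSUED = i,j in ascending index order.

ISSUED = 7

0. ld.MEM @i0  | WAW r3
1. add.ALU/mul.MUL @i1,i2  | pair
2. mulh.MUL/and.ALU @i3,i4  | pair
3. sub.ALU/add.ALU @i5,i6  | pair
4. mul.MUL @i7  | no-port MUL/MEM
5. st.MEM/or.ALU @i8,i9  | pair
6. and.ALU/bne.BR @i10,i11  | pair
7. and.ALU/mulh.MUL @i12,i13  | pair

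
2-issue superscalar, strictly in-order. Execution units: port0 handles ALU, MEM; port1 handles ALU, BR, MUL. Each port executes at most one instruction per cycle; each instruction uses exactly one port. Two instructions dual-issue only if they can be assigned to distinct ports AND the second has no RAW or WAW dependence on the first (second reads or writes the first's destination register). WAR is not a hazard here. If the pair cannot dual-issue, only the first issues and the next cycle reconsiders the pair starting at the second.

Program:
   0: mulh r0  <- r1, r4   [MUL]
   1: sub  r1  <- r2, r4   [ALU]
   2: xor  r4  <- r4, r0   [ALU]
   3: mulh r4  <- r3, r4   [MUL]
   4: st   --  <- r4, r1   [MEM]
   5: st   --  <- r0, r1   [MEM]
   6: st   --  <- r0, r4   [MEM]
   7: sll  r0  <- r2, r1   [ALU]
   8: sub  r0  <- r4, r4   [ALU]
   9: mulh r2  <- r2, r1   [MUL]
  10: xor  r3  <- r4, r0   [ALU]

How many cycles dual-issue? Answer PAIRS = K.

  cy0 -> i0/i1 (mulh+sub) dual
  cy1 -> i2 (xor) RAW+WAW r4
  cy2 -> i3 (mulh) RAW r4
  cy3 -> i4 (st) no-port MEM/MEM
  cy4 -> i5 (st) no-port MEM/MEM
  cy5 -> i6/i7 (st+sll) dual
  cy6 -> i8/i9 (sub+mulh) dual
  cy7 -> i10 (xor) tail

PAIRS = 3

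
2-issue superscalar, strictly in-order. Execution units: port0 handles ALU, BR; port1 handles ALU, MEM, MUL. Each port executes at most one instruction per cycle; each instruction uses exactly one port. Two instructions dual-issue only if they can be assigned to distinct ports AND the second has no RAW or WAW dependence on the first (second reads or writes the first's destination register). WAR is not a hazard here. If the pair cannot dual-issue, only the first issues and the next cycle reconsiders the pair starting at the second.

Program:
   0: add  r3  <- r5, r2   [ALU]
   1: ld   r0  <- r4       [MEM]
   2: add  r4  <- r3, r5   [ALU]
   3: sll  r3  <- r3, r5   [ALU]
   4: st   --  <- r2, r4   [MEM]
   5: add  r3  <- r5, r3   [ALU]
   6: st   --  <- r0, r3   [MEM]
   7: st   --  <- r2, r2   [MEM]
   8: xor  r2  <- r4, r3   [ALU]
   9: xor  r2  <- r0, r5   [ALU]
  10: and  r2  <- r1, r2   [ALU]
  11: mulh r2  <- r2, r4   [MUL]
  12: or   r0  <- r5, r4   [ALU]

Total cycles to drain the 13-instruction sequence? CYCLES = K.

CYCLES = 8

0. add ld @i0+i1  | 2-wide
1. add sll @i2+i3  | 2-wide
2. st add @i4+i5  | 2-wide
3. st @i6  | no-port MEM/MEM
4. st xor @i7+i8  | 2-wide
5. xor @i9  | RAW+WAW r2
6. and @i10  | RAW+WAW r2
7. mulh or @i11+i12  | 2-wide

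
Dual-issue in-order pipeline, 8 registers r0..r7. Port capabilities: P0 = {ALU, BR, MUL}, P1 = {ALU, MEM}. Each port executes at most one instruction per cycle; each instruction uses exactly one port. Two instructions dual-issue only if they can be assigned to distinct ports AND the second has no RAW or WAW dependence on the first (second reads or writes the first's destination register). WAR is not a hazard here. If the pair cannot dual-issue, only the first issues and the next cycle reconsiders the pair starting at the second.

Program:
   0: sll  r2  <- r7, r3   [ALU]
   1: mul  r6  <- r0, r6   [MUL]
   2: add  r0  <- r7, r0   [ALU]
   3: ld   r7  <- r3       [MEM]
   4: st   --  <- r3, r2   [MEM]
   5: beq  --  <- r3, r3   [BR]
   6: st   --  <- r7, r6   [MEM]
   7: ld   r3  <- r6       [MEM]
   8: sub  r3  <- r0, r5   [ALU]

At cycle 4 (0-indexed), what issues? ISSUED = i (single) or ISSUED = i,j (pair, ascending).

ISSUED = 7

[0] i0/i1  sll.ALU/mul.MUL  -- dual
[1] i2/i3  add.ALU/ld.MEM  -- dual
[2] i4/i5  st.MEM/beq.BR  -- dual
[3] i6  st.MEM  -- no-port MEM/MEM
[4] i7  ld.MEM  -- WAW r3
[5] i8  sub.ALU  -- tail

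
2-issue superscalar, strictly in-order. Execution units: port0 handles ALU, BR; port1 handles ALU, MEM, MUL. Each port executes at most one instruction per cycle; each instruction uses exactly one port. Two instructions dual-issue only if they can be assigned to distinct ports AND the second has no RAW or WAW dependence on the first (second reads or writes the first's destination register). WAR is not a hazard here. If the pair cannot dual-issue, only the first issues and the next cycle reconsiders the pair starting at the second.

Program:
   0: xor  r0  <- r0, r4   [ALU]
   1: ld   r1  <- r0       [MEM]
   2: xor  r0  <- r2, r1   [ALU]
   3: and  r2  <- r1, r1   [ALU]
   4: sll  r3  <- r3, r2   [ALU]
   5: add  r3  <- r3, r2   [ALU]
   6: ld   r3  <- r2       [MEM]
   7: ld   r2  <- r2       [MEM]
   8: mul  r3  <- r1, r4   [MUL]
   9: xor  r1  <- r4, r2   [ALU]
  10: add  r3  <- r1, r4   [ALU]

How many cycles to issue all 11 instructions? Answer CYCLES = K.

CYCLES = 9

t=0 i0:xor.ALU ; RAW r0
t=1 i1:ld.MEM ; RAW r1
t=2 i2&i3:xor.ALU/and.ALU ; pair
t=3 i4:sll.ALU ; RAW+WAW r3
t=4 i5:add.ALU ; WAW r3
t=5 i6:ld.MEM ; no-port MEM/MEM
t=6 i7:ld.MEM ; no-port MEM/MUL
t=7 i8&i9:mul.MUL/xor.ALU ; pair
t=8 i10:add.ALU ; tail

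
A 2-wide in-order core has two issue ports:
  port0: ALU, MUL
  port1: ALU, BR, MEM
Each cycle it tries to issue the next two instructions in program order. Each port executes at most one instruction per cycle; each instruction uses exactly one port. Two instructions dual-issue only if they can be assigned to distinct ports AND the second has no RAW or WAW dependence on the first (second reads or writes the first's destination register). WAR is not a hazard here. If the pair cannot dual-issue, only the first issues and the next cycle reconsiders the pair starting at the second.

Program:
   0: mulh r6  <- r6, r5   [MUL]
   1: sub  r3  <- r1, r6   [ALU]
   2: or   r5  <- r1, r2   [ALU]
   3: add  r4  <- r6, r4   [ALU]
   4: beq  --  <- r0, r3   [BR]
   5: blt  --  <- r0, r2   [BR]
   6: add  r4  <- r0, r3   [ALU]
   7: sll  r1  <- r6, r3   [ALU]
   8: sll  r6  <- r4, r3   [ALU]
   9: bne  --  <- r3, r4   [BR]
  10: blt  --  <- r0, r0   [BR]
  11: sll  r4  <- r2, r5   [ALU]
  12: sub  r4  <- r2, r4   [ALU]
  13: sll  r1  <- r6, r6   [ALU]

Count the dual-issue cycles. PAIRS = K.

PAIRS = 6

  cy0 -> i0 (mulh) RAW r6
  cy1 -> i1/i2 (sub+or) dual
  cy2 -> i3/i4 (add+beq) dual
  cy3 -> i5/i6 (blt+add) dual
  cy4 -> i7/i8 (sll+sll) dual
  cy5 -> i9 (bne) no-port BR/BR
  cy6 -> i10/i11 (blt+sll) dual
  cy7 -> i12/i13 (sub+sll) dual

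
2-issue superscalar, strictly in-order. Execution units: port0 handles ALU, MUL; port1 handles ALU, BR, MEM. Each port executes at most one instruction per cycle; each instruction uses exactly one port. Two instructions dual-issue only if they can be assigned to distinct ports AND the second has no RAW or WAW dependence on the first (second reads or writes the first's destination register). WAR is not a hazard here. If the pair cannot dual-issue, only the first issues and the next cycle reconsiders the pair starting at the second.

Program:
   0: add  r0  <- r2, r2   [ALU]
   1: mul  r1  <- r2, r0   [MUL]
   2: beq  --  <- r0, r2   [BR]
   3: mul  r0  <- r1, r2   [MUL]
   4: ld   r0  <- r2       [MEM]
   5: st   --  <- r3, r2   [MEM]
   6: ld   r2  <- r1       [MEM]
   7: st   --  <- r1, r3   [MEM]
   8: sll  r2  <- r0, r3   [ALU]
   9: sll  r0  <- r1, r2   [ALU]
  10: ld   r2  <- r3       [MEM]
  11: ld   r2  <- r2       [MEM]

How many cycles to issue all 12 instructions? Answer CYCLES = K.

0. add.ALU @i0  | RAW r0
1. mul.MUL beq.BR @i1/i2  | pair
2. mul.MUL @i3  | WAW r0
3. ld.MEM @i4  | no-port MEM/MEM
4. st.MEM @i5  | no-port MEM/MEM
5. ld.MEM @i6  | no-port MEM/MEM
6. st.MEM sll.ALU @i7/i8  | pair
7. sll.ALU ld.MEM @i9/i10  | pair
8. ld.MEM @i11  | tail

CYCLES = 9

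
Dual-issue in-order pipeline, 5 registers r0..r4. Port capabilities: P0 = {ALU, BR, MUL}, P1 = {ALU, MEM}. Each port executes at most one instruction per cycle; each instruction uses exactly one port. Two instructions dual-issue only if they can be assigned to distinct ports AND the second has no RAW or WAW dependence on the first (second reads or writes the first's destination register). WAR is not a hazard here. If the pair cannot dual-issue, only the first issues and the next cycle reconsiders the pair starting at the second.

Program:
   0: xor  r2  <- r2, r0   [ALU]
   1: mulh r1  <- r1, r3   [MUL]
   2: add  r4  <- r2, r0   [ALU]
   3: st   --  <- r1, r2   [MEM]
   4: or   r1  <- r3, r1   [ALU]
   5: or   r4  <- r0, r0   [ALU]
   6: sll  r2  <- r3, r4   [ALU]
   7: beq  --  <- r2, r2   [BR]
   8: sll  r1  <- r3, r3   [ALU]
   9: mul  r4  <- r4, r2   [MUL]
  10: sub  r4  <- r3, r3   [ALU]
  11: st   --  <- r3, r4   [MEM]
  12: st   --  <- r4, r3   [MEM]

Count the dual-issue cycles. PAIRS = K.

0. xor+mulh @i0,i1  | dual
1. add+st @i2,i3  | dual
2. or+or @i4,i5  | dual
3. sll @i6  | RAW r2
4. beq+sll @i7,i8  | dual
5. mul @i9  | WAW r4
6. sub @i10  | RAW r4
7. st @i11  | no-port MEM/MEM
8. st @i12  | tail

PAIRS = 4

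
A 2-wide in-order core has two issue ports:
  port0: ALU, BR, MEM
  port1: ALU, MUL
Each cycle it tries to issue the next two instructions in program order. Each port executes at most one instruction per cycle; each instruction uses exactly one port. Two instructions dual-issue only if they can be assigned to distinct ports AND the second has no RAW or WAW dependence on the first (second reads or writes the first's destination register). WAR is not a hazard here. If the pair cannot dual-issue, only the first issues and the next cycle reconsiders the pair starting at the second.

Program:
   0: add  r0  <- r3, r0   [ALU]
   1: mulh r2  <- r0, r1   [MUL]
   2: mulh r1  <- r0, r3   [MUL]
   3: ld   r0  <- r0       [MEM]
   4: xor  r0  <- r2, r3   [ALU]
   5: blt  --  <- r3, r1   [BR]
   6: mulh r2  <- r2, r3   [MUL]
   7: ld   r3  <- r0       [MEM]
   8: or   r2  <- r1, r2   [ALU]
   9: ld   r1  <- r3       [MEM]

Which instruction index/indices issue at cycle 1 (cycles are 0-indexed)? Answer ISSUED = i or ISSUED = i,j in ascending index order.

ISSUED = 1

  cy0 -> i0 (add) RAW r0
  cy1 -> i1 (mulh) no-port MUL/MUL
  cy2 -> i2+i3 (mulh ld) dual
  cy3 -> i4+i5 (xor blt) dual
  cy4 -> i6+i7 (mulh ld) dual
  cy5 -> i8+i9 (or ld) dual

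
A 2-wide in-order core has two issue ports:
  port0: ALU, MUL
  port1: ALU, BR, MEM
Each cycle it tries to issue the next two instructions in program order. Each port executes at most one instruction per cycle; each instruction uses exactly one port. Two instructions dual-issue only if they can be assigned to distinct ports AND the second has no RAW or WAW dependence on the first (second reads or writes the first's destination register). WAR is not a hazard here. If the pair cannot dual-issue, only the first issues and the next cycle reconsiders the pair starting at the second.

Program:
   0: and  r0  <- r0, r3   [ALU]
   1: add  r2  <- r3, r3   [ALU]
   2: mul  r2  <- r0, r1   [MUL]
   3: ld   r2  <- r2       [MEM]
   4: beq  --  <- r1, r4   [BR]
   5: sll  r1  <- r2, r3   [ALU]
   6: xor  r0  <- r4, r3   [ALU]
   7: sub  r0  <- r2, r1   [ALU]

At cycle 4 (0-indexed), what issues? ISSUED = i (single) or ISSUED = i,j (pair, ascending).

ISSUED = 6

t=0 i0,i1:and+add ; pair
t=1 i2:mul ; RAW+WAW r2
t=2 i3:ld ; no-port MEM/BR
t=3 i4,i5:beq+sll ; pair
t=4 i6:xor ; WAW r0
t=5 i7:sub ; tail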